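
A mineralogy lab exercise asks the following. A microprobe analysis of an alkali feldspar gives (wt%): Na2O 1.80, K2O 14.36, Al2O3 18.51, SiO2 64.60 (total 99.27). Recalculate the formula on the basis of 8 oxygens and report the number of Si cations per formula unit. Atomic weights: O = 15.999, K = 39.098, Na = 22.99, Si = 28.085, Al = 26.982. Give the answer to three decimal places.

2.990 Si apfu

1.80 wt% Na2O ÷ 61.979 g/mol = 0.02904 mol, giving 0.05808 Na and 0.02904 O.
14.36 wt% K2O ÷ 94.195 g/mol = 0.15245 mol, giving 0.30490 K and 0.15245 O.
18.51 wt% Al2O3 ÷ 101.961 g/mol = 0.18154 mol, giving 0.36308 Al and 0.54462 O.
64.60 wt% SiO2 ÷ 60.083 g/mol = 1.07518 mol, giving 1.07518 Si and 2.15036 O.
Oxygen sums to 2.87647; scaling by 8/2.87647 = 2.78119 puts the formula on 8 O.
Si: 1.07518 × 2.78119 = 2.990 atoms per formula unit.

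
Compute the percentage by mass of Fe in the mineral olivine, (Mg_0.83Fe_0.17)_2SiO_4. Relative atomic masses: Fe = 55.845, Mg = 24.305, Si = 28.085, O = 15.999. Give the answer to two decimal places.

12.54 weight percent

M((Mg_0.83Fe_0.17)_2SiO_4) = 151.415 g/mol.
Fe contributes 0.34 × 55.845 = 18.987 g per mole.
18.987/151.415 = 0.1254 → 12.54%.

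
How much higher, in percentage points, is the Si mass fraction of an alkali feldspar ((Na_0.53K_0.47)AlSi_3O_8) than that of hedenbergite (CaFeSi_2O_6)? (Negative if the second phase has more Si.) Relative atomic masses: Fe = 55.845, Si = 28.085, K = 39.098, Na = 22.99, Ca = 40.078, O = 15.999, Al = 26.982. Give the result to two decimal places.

Si in (Na_0.53K_0.47)AlSi_3O_8: molar mass 269.790 g/mol; 3×28.085 = 84.255 g → 31.23 wt%.
Si in CaFeSi_2O_6: molar mass 248.087 g/mol; 2×28.085 = 56.170 g → 22.64 wt%.
Difference = 31.23 − 22.64 = 8.59 percentage points.

8.59 percentage points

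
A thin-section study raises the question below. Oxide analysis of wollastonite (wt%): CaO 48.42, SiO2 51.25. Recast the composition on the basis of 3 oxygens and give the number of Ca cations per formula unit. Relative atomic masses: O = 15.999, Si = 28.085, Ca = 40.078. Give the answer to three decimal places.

CaO (M=56.077): mol = 0.86346; Ca = 0.86346, O = 0.86346.
SiO2 (M=60.083): mol = 0.85299; Si = 0.85299, O = 1.70598.
ΣO = 2.56944; factor = 3/ΣO = 1.16757.
Ca apfu = 0.86346 × 1.16757 = 1.008.

1.008 Ca apfu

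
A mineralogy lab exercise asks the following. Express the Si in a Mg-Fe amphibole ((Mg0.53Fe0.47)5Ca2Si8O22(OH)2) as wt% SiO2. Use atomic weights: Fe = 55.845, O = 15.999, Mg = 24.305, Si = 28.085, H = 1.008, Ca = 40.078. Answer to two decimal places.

54.22 wt%

Formula mass = 886.472 g/mol.
8 Si → 8.0000 mol SiO2 per formula unit; M(SiO2) = 60.083, so SiO2 mass = 480.664 g.
480.664/886.472 × 100 = 54.22 wt%.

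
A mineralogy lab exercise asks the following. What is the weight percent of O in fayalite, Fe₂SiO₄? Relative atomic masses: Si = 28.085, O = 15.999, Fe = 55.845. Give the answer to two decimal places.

31.41 weight percent

Formula mass = 2·55.845 + 1·28.085 + 4·15.999 = 203.771 g/mol, of which 63.996 g is O.
So O makes up 63.996/203.771 = 0.3141 of the mass, i.e. 31.41%.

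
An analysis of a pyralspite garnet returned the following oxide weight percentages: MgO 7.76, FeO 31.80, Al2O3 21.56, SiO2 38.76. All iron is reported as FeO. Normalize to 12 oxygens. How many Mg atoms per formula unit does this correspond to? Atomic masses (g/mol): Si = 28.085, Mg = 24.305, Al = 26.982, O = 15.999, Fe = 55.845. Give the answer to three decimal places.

0.903 Mg apfu

MgO (M=40.304): mol = 0.19254; Mg = 0.19254, O = 0.19254.
FeO (M=71.844): mol = 0.44263; Fe = 0.44263, O = 0.44263.
Al2O3 (M=101.961): mol = 0.21145; Al = 0.42290, O = 0.63435.
SiO2 (M=60.083): mol = 0.64511; Si = 0.64511, O = 1.29022.
ΣO = 2.55974; factor = 12/ΣO = 4.68798.
Mg apfu = 0.19254 × 4.68798 = 0.903.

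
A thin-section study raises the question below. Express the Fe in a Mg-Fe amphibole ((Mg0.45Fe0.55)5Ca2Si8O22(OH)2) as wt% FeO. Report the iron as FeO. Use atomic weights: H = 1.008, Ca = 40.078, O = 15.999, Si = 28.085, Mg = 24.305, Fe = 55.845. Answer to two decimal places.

21.97 wt%

Formula mass = 899.088 g/mol.
2.75 Fe → 2.7500 mol FeO per formula unit; M(FeO) = 71.844, so FeO mass = 197.571 g.
197.571/899.088 × 100 = 21.97 wt%.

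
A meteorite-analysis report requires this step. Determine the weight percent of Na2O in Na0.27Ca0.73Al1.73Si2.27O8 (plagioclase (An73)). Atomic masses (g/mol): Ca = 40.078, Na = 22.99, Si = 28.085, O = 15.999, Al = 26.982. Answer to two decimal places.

3.05 wt%

Molar mass of Na0.27Ca0.73Al1.73Si2.27O8 = 0.27·22.99 + 0.73·40.078 + 1.73·26.982 + 2.27·28.085 + 8·15.999 = 273.888 g/mol.
Each formula unit contains 0.27 Na, equivalent to 0.27/2 = 0.1350 mol Na2O.
M(Na2O) = 2×22.99 + 1×15.999 = 61.979 g/mol.
Mass of Na2O per formula unit = 0.1350 × 61.979 = 8.367 g.
Na2O wt% = 8.367 / 273.888 × 100 = 3.05%.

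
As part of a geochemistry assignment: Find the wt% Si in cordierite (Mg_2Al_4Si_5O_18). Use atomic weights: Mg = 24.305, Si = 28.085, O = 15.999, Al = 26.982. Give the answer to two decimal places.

24.01 mass %

Molar mass of Mg_2Al_4Si_5O_18: 2·24.305 + 4·26.982 + 5·28.085 + 18·15.999 = 584.945 g/mol.
Mass of Si per formula unit: 5 × 28.085 = 140.425 g.
Weight fraction Si = 140.425 / 584.945 = 0.2401.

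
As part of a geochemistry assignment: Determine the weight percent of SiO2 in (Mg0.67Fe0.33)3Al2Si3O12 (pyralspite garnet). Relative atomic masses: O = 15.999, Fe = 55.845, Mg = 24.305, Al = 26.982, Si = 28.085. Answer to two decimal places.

Molar mass of (Mg0.67Fe0.33)3Al2Si3O12 = 2.01·24.305 + 0.99·55.845 + 2·26.982 + 3·28.085 + 12·15.999 = 434.347 g/mol.
Each formula unit contains 3 Si, equivalent to 3/1 = 3.0000 mol SiO2.
M(SiO2) = 1×28.085 + 2×15.999 = 60.083 g/mol.
Mass of SiO2 per formula unit = 3.0000 × 60.083 = 180.249 g.
SiO2 wt% = 180.249 / 434.347 × 100 = 41.50%.

41.50 wt%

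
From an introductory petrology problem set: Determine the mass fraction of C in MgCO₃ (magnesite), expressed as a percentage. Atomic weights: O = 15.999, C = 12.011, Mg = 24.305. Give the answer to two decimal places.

14.25 weight percent

M(MgCO₃) = 84.313 g/mol.
C contributes 1 × 12.011 = 12.011 g per mole.
12.011/84.313 = 0.1425 → 14.25%.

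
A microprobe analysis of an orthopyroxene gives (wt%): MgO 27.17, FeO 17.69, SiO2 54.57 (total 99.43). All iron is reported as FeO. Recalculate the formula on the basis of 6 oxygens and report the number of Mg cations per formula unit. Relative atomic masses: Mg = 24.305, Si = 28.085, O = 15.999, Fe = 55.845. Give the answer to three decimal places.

27.17 wt% MgO ÷ 40.304 g/mol = 0.67413 mol, giving 0.67413 Mg and 0.67413 O.
17.69 wt% FeO ÷ 71.844 g/mol = 0.24623 mol, giving 0.24623 Fe and 0.24623 O.
54.57 wt% SiO2 ÷ 60.083 g/mol = 0.90824 mol, giving 0.90824 Si and 1.81648 O.
Oxygen sums to 2.73684; scaling by 6/2.73684 = 2.19231 puts the formula on 6 O.
Mg: 0.67413 × 2.19231 = 1.478 atoms per formula unit.

1.478 Mg apfu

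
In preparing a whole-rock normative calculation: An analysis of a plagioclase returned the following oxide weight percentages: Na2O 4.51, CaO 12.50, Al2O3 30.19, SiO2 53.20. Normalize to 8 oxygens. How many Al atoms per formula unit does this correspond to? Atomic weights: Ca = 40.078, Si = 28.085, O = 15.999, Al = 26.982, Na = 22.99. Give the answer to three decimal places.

4.51 wt% Na2O ÷ 61.979 g/mol = 0.07277 mol, giving 0.14554 Na and 0.07277 O.
12.50 wt% CaO ÷ 56.077 g/mol = 0.22291 mol, giving 0.22291 Ca and 0.22291 O.
30.19 wt% Al2O3 ÷ 101.961 g/mol = 0.29609 mol, giving 0.59218 Al and 0.88827 O.
53.20 wt% SiO2 ÷ 60.083 g/mol = 0.88544 mol, giving 0.88544 Si and 1.77088 O.
Oxygen sums to 2.95483; scaling by 8/2.95483 = 2.70743 puts the formula on 8 O.
Al: 0.59218 × 2.70743 = 1.603 atoms per formula unit.

1.603 Al apfu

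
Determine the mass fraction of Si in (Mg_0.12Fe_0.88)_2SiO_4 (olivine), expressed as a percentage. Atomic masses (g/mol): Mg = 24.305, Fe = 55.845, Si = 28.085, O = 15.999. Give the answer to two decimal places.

M((Mg_0.12Fe_0.88)_2SiO_4) = 196.201 g/mol.
Si contributes 1 × 28.085 = 28.085 g per mole.
28.085/196.201 = 0.1431 → 14.31%.

14.31 mass %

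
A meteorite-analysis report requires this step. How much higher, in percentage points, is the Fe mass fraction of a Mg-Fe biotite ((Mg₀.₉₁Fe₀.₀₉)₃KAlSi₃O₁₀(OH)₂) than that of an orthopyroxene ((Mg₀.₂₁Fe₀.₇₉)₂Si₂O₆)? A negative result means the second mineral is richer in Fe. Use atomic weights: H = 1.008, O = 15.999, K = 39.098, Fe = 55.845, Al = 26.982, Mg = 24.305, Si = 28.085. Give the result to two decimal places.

-31.67 percentage points

M((Mg₀.₉₁Fe₀.₀₉)₃KAlSi₃O₁₀(OH)₂) = 425.770 g/mol, so wt% Fe = 15.078/425.770 × 100 = 3.54%.
M((Mg₀.₂₁Fe₀.₇₉)₂Si₂O₆) = 250.607 g/mol, so wt% Fe = 88.235/250.607 × 100 = 35.21%.
3.54 − 35.21 = -31.67 pp.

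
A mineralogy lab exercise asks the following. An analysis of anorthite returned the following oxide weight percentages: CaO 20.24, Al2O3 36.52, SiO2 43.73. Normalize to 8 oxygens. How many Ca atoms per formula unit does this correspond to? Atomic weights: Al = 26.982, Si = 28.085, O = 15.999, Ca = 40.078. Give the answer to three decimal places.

0.999 Ca apfu

20.24 wt% CaO ÷ 56.077 g/mol = 0.36093 mol, giving 0.36093 Ca and 0.36093 O.
36.52 wt% Al2O3 ÷ 101.961 g/mol = 0.35818 mol, giving 0.71636 Al and 1.07454 O.
43.73 wt% SiO2 ÷ 60.083 g/mol = 0.72783 mol, giving 0.72783 Si and 1.45566 O.
Oxygen sums to 2.89113; scaling by 8/2.89113 = 2.76708 puts the formula on 8 O.
Ca: 0.36093 × 2.76708 = 0.999 atoms per formula unit.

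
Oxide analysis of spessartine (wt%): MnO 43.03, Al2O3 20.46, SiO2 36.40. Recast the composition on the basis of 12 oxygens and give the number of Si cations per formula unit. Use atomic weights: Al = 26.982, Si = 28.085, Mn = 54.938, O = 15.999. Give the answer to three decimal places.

3.004 Si apfu

MnO (M=70.937): mol = 0.60659; Mn = 0.60659, O = 0.60659.
Al2O3 (M=101.961): mol = 0.20066; Al = 0.40132, O = 0.60198.
SiO2 (M=60.083): mol = 0.60583; Si = 0.60583, O = 1.21166.
ΣO = 2.42023; factor = 12/ΣO = 4.95821.
Si apfu = 0.60583 × 4.95821 = 3.004.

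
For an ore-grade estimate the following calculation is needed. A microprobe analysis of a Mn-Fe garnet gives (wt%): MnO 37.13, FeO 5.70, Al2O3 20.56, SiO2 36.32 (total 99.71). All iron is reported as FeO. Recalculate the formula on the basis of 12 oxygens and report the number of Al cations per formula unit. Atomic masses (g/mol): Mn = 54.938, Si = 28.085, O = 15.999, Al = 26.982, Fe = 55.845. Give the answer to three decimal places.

2.003 Al apfu

37.13 wt% MnO ÷ 70.937 g/mol = 0.52342 mol, giving 0.52342 Mn and 0.52342 O.
5.70 wt% FeO ÷ 71.844 g/mol = 0.07934 mol, giving 0.07934 Fe and 0.07934 O.
20.56 wt% Al2O3 ÷ 101.961 g/mol = 0.20165 mol, giving 0.40330 Al and 0.60495 O.
36.32 wt% SiO2 ÷ 60.083 g/mol = 0.60450 mol, giving 0.60450 Si and 1.20900 O.
Oxygen sums to 2.41671; scaling by 12/2.41671 = 4.96543 puts the formula on 12 O.
Al: 0.40330 × 4.96543 = 2.003 atoms per formula unit.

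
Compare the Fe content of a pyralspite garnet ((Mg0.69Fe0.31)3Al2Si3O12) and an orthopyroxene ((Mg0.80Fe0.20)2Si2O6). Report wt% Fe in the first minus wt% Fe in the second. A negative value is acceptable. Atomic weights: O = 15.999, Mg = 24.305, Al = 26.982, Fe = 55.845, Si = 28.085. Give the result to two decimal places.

1.54 percentage points

Fe in (Mg0.69Fe0.31)3Al2Si3O12: molar mass 432.454 g/mol; 0.93×55.845 = 51.936 g → 12.01 wt%.
Fe in (Mg0.80Fe0.20)2Si2O6: molar mass 213.390 g/mol; 0.40×55.845 = 22.338 g → 10.47 wt%.
Difference = 12.01 − 10.47 = 1.54 percentage points.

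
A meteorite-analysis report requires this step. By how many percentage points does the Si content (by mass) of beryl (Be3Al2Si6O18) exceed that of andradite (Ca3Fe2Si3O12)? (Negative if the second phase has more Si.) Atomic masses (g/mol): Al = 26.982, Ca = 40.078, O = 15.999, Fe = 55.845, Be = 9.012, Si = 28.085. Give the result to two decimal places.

M(Be3Al2Si6O18) = 537.492 g/mol, so wt% Si = 168.510/537.492 × 100 = 31.35%.
M(Ca3Fe2Si3O12) = 508.167 g/mol, so wt% Si = 84.255/508.167 × 100 = 16.58%.
31.35 − 16.58 = 14.77 pp.

14.77 percentage points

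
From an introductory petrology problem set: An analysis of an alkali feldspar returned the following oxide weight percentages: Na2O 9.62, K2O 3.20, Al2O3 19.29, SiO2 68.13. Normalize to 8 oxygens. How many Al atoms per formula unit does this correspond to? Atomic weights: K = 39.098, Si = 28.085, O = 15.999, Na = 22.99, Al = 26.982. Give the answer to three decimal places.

1.001 Al apfu

9.62 wt% Na2O ÷ 61.979 g/mol = 0.15521 mol, giving 0.31042 Na and 0.15521 O.
3.20 wt% K2O ÷ 94.195 g/mol = 0.03397 mol, giving 0.06794 K and 0.03397 O.
19.29 wt% Al2O3 ÷ 101.961 g/mol = 0.18919 mol, giving 0.37838 Al and 0.56757 O.
68.13 wt% SiO2 ÷ 60.083 g/mol = 1.13393 mol, giving 1.13393 Si and 2.26786 O.
Oxygen sums to 3.02461; scaling by 8/3.02461 = 2.64497 puts the formula on 8 O.
Al: 0.37838 × 2.64497 = 1.001 atoms per formula unit.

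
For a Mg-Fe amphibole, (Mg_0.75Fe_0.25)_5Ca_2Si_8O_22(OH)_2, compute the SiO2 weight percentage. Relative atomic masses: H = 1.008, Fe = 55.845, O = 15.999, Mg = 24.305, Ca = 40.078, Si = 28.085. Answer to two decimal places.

Molar mass of (Mg_0.75Fe_0.25)_5Ca_2Si_8O_22(OH)_2 = 3.75×24.305 + 1.25×55.845 + 2×40.078 + 8×28.085 + 24×15.999 + 2×1.008 = 851.778 g/mol.
Each formula unit contains 8 Si, equivalent to 8/1 = 8.0000 mol SiO2.
M(SiO2) = 1×28.085 + 2×15.999 = 60.083 g/mol.
Mass of SiO2 per formula unit = 8.0000 × 60.083 = 480.664 g.
SiO2 wt% = 480.664 / 851.778 × 100 = 56.43%.

56.43 wt%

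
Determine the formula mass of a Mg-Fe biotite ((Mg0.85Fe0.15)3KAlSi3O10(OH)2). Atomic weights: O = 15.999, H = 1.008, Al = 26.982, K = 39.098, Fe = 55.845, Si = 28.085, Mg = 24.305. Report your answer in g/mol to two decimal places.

431.45 g/mol

The formula mass is the sum 2.55×24.305 + 0.45×55.845 + 1×39.098 + 1×26.982 + 3×28.085 + 12×15.999 + 2×1.008.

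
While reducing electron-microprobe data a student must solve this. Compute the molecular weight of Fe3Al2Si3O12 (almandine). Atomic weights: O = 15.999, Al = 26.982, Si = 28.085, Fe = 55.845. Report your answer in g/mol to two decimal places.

Fe: 3 × 55.845 = 167.5350
Al: 2 × 26.982 = 53.9640
Si: 3 × 28.085 = 84.2550
O: 12 × 15.999 = 191.9880
Summing the contributions gives the formula mass.

497.74 g/mol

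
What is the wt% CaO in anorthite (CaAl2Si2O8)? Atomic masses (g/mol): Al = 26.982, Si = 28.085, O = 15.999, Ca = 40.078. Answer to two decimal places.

Formula mass = 278.204 g/mol.
1 Ca → 1.0000 mol CaO per formula unit; M(CaO) = 56.077, so CaO mass = 56.077 g.
56.077/278.204 × 100 = 20.16 wt%.

20.16 wt%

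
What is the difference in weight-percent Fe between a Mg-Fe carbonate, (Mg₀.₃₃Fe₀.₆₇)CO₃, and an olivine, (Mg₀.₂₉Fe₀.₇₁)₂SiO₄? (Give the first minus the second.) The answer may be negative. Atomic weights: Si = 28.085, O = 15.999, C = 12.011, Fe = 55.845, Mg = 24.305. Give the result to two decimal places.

-7.27 percentage points

First mineral: 37.416 g Fe in 105.445 g formula = 35.48 wt% Fe.
Second mineral: 79.300 g Fe in 185.478 g formula = 42.75 wt% Fe.
35.48% − 42.75% gives a difference of -7.27 percentage points.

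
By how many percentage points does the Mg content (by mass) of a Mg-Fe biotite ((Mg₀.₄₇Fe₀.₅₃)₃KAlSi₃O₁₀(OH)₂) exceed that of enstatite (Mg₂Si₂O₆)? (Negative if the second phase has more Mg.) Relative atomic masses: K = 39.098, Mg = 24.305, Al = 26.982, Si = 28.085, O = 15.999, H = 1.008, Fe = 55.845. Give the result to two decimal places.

-16.88 percentage points

First mineral: 34.270 g Mg in 467.403 g formula = 7.33 wt% Mg.
Second mineral: 48.610 g Mg in 200.774 g formula = 24.21 wt% Mg.
7.33% − 24.21% gives a difference of -16.88 percentage points.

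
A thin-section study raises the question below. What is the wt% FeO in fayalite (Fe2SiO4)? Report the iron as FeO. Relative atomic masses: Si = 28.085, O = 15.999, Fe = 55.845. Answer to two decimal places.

Molar mass of Fe2SiO4 = 2·55.845 + 1·28.085 + 4·15.999 = 203.771 g/mol.
Each formula unit contains 2 Fe, equivalent to 2/1 = 2.0000 mol FeO.
M(FeO) = 1×55.845 + 1×15.999 = 71.844 g/mol.
Mass of FeO per formula unit = 2.0000 × 71.844 = 143.688 g.
FeO wt% = 143.688 / 203.771 × 100 = 70.51%.

70.51 wt%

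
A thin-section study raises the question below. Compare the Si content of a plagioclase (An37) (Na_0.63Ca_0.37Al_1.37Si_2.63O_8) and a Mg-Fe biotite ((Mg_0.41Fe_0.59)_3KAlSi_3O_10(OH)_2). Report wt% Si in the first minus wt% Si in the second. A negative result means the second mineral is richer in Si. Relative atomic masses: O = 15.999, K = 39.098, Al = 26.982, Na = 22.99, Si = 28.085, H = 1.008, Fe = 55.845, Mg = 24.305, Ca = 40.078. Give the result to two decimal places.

First mineral: 73.864 g Si in 268.133 g formula = 27.55 wt% Si.
Second mineral: 84.255 g Si in 473.080 g formula = 17.81 wt% Si.
27.55% − 17.81% gives a difference of 9.74 percentage points.

9.74 percentage points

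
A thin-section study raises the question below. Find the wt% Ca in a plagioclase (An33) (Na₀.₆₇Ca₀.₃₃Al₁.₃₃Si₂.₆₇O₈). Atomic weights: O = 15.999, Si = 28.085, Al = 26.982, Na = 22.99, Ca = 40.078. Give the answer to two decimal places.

4.94 wt%

Molar mass of Na₀.₆₇Ca₀.₃₃Al₁.₃₃Si₂.₆₇O₈: 0.67*22.99 + 0.33*40.078 + 1.33*26.982 + 2.67*28.085 + 8*15.999 = 267.494 g/mol.
Mass of Ca per formula unit: 0.33 × 40.078 = 13.226 g.
Weight fraction Ca = 13.226 / 267.494 = 0.0494.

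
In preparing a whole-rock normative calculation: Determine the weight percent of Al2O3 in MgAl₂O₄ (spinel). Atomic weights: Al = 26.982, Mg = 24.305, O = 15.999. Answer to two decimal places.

71.67 wt%

Molar mass of MgAl₂O₄ = 1·24.305 + 2·26.982 + 4·15.999 = 142.265 g/mol.
Each formula unit contains 2 Al, equivalent to 2/2 = 1.0000 mol Al2O3.
M(Al2O3) = 2×26.982 + 3×15.999 = 101.961 g/mol.
Mass of Al2O3 per formula unit = 1.0000 × 101.961 = 101.961 g.
Al2O3 wt% = 101.961 / 142.265 × 100 = 71.67%.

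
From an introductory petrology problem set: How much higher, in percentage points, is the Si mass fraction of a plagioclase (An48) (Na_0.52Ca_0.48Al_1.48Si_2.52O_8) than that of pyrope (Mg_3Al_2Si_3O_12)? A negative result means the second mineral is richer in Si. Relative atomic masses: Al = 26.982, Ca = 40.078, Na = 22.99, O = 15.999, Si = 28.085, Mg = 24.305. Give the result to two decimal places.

Si in Na_0.52Ca_0.48Al_1.48Si_2.52O_8: molar mass 269.892 g/mol; 2.52×28.085 = 70.774 g → 26.22 wt%.
Si in Mg_3Al_2Si_3O_12: molar mass 403.122 g/mol; 3×28.085 = 84.255 g → 20.90 wt%.
Difference = 26.22 − 20.90 = 5.32 percentage points.

5.32 percentage points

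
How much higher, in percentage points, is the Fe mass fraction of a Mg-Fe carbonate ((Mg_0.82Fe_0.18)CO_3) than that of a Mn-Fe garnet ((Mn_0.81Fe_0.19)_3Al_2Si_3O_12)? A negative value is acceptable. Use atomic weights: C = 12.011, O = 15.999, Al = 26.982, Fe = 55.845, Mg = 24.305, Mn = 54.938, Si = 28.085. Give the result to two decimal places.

M((Mg_0.82Fe_0.18)CO_3) = 89.990 g/mol, so wt% Fe = 10.052/89.990 × 100 = 11.17%.
M((Mn_0.81Fe_0.19)_3Al_2Si_3O_12) = 495.538 g/mol, so wt% Fe = 31.832/495.538 × 100 = 6.42%.
11.17 − 6.42 = 4.75 pp.

4.75 percentage points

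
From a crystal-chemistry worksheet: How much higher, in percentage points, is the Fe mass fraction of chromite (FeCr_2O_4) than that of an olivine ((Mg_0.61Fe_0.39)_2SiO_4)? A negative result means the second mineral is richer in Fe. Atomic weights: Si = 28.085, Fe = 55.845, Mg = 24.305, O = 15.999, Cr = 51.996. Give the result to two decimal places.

M(FeCr_2O_4) = 223.833 g/mol, so wt% Fe = 55.845/223.833 × 100 = 24.95%.
M((Mg_0.61Fe_0.39)_2SiO_4) = 165.292 g/mol, so wt% Fe = 43.559/165.292 × 100 = 26.35%.
24.95 − 26.35 = -1.40 pp.

-1.40 percentage points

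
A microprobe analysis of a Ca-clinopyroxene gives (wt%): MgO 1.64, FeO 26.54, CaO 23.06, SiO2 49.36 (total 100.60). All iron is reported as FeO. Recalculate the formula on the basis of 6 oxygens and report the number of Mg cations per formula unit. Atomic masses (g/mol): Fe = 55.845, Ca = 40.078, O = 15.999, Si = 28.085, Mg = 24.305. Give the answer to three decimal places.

MgO (M=40.304): mol = 0.04069; Mg = 0.04069, O = 0.04069.
FeO (M=71.844): mol = 0.36941; Fe = 0.36941, O = 0.36941.
CaO (M=56.077): mol = 0.41122; Ca = 0.41122, O = 0.41122.
SiO2 (M=60.083): mol = 0.82153; Si = 0.82153, O = 1.64306.
ΣO = 2.46438; factor = 6/ΣO = 2.43469.
Mg apfu = 0.04069 × 2.43469 = 0.099.

0.099 Mg apfu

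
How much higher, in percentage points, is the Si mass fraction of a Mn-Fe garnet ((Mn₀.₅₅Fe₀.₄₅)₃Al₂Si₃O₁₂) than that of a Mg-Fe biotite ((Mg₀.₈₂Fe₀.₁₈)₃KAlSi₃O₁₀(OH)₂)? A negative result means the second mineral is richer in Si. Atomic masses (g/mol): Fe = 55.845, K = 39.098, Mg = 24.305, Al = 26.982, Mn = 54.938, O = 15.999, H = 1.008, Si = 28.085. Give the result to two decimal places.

M((Mn₀.₅₅Fe₀.₄₅)₃Al₂Si₃O₁₂) = 496.245 g/mol, so wt% Si = 84.255/496.245 × 100 = 16.98%.
M((Mg₀.₈₂Fe₀.₁₈)₃KAlSi₃O₁₀(OH)₂) = 434.286 g/mol, so wt% Si = 84.255/434.286 × 100 = 19.40%.
16.98 − 19.40 = -2.42 pp.

-2.42 percentage points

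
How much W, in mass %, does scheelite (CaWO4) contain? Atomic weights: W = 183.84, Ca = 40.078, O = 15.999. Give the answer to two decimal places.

Molar mass of CaWO4: 1*40.078 + 1*183.84 + 4*15.999 = 287.914 g/mol.
Mass of W per formula unit: 1 × 183.84 = 183.840 g.
Weight fraction W = 183.840 / 287.914 = 0.6385.

63.85 mass %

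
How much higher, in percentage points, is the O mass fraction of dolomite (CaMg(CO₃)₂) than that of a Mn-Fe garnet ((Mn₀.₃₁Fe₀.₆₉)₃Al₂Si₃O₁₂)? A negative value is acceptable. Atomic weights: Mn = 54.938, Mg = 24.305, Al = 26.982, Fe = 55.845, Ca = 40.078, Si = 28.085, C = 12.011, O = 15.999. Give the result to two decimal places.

O in CaMg(CO₃)₂: molar mass 184.399 g/mol; 6×15.999 = 95.994 g → 52.06 wt%.
O in (Mn₀.₃₁Fe₀.₆₉)₃Al₂Si₃O₁₂: molar mass 496.898 g/mol; 12×15.999 = 191.988 g → 38.64 wt%.
Difference = 52.06 − 38.64 = 13.42 percentage points.

13.42 percentage points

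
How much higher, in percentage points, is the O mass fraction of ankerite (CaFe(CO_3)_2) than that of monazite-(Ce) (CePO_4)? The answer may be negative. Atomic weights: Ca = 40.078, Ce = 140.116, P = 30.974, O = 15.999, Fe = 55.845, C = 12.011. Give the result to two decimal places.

17.23 percentage points

O in CaFe(CO_3)_2: molar mass 215.939 g/mol; 6×15.999 = 95.994 g → 44.45 wt%.
O in CePO_4: molar mass 235.086 g/mol; 4×15.999 = 63.996 g → 27.22 wt%.
Difference = 44.45 − 27.22 = 17.23 percentage points.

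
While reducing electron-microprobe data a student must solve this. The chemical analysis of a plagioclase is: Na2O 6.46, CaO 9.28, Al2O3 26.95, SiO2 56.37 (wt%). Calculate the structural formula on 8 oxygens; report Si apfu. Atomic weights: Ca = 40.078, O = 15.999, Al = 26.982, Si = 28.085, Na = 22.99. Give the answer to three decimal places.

2.554 Si apfu

6.46 wt% Na2O ÷ 61.979 g/mol = 0.10423 mol, giving 0.20846 Na and 0.10423 O.
9.28 wt% CaO ÷ 56.077 g/mol = 0.16549 mol, giving 0.16549 Ca and 0.16549 O.
26.95 wt% Al2O3 ÷ 101.961 g/mol = 0.26432 mol, giving 0.52864 Al and 0.79296 O.
56.37 wt% SiO2 ÷ 60.083 g/mol = 0.93820 mol, giving 0.93820 Si and 1.87640 O.
Oxygen sums to 2.93908; scaling by 8/2.93908 = 2.72194 puts the formula on 8 O.
Si: 0.93820 × 2.72194 = 2.554 atoms per formula unit.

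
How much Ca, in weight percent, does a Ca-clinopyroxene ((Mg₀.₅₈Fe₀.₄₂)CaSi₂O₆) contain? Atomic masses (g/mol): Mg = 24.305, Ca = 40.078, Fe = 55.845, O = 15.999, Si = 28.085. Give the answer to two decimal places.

17.44 weight percent

Molar mass of (Mg₀.₅₈Fe₀.₄₂)CaSi₂O₆: 0.58×24.305 + 0.42×55.845 + 1×40.078 + 2×28.085 + 6×15.999 = 229.794 g/mol.
Mass of Ca per formula unit: 1 × 40.078 = 40.078 g.
Weight fraction Ca = 40.078 / 229.794 = 0.1744.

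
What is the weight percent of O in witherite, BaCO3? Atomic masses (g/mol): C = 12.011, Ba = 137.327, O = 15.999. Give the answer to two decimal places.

Formula mass = 1*137.327 + 1*12.011 + 3*15.999 = 197.335 g/mol, of which 47.997 g is O.
So O makes up 47.997/197.335 = 0.2432 of the mass, i.e. 24.32%.

24.32 weight percent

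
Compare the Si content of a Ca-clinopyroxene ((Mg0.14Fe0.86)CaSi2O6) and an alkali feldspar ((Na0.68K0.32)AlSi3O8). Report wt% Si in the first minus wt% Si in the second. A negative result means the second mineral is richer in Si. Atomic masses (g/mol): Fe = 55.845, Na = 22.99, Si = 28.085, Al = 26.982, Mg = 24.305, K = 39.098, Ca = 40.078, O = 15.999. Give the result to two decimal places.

-8.46 percentage points

M((Mg0.14Fe0.86)CaSi2O6) = 243.671 g/mol, so wt% Si = 56.170/243.671 × 100 = 23.05%.
M((Na0.68K0.32)AlSi3O8) = 267.374 g/mol, so wt% Si = 84.255/267.374 × 100 = 31.51%.
23.05 − 31.51 = -8.46 pp.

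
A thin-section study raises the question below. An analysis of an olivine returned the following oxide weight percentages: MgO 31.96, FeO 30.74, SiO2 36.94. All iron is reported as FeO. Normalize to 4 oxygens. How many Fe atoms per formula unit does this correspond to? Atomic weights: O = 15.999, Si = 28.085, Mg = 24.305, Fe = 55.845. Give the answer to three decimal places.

31.96 wt% MgO ÷ 40.304 g/mol = 0.79297 mol, giving 0.79297 Mg and 0.79297 O.
30.74 wt% FeO ÷ 71.844 g/mol = 0.42787 mol, giving 0.42787 Fe and 0.42787 O.
36.94 wt% SiO2 ÷ 60.083 g/mol = 0.61482 mol, giving 0.61482 Si and 1.22964 O.
Oxygen sums to 2.45048; scaling by 4/2.45048 = 1.63233 puts the formula on 4 O.
Fe: 0.42787 × 1.63233 = 0.698 atoms per formula unit.

0.698 Fe apfu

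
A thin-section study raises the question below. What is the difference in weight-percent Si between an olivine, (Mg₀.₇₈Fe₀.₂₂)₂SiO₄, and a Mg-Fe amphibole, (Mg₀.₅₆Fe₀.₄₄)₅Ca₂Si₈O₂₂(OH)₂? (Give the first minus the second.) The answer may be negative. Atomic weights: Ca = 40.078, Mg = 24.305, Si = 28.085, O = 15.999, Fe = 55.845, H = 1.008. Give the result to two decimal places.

Si in (Mg₀.₇₈Fe₀.₂₂)₂SiO₄: molar mass 154.569 g/mol; 1×28.085 = 28.085 g → 18.17 wt%.
Si in (Mg₀.₅₆Fe₀.₄₄)₅Ca₂Si₈O₂₂(OH)₂: molar mass 881.741 g/mol; 8×28.085 = 224.680 g → 25.48 wt%.
Difference = 18.17 − 25.48 = -7.31 percentage points.

-7.31 percentage points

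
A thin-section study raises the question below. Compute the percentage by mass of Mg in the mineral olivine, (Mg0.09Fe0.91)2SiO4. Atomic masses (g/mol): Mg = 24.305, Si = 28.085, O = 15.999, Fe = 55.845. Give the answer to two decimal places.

Formula mass = 0.18*24.305 + 1.82*55.845 + 1*28.085 + 4*15.999 = 198.094 g/mol, of which 4.375 g is Mg.
So Mg makes up 4.375/198.094 = 0.0221 of the mass, i.e. 2.21%.

2.21 weight percent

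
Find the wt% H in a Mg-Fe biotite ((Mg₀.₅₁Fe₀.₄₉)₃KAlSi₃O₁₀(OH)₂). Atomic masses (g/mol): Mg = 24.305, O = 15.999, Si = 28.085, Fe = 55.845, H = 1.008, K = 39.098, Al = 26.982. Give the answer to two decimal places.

Formula mass = 1.53×24.305 + 1.47×55.845 + 1×39.098 + 1×26.982 + 3×28.085 + 12×15.999 + 2×1.008 = 463.618 g/mol, of which 2.016 g is H.
So H makes up 2.016/463.618 = 0.0043 of the mass, i.e. 0.43%.

0.43 weight percent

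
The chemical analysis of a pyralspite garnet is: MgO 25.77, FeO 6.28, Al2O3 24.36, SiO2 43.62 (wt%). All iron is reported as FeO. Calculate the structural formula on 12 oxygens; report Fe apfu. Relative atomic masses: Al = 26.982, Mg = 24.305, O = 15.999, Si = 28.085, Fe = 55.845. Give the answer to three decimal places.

0.362 Fe apfu

MgO (M=40.304): mol = 0.63939; Mg = 0.63939, O = 0.63939.
FeO (M=71.844): mol = 0.08741; Fe = 0.08741, O = 0.08741.
Al2O3 (M=101.961): mol = 0.23891; Al = 0.47782, O = 0.71673.
SiO2 (M=60.083): mol = 0.72600; Si = 0.72600, O = 1.45200.
ΣO = 2.89553; factor = 12/ΣO = 4.14432.
Fe apfu = 0.08741 × 4.14432 = 0.362.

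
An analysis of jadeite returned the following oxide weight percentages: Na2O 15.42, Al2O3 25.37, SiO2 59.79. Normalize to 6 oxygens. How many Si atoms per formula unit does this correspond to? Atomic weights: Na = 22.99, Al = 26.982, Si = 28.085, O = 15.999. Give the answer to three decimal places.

15.42 wt% Na2O ÷ 61.979 g/mol = 0.24879 mol, giving 0.49758 Na and 0.24879 O.
25.37 wt% Al2O3 ÷ 101.961 g/mol = 0.24882 mol, giving 0.49764 Al and 0.74646 O.
59.79 wt% SiO2 ÷ 60.083 g/mol = 0.99512 mol, giving 0.99512 Si and 1.99024 O.
Oxygen sums to 2.98549; scaling by 6/2.98549 = 2.00972 puts the formula on 6 O.
Si: 0.99512 × 2.00972 = 2.000 atoms per formula unit.

2.000 Si apfu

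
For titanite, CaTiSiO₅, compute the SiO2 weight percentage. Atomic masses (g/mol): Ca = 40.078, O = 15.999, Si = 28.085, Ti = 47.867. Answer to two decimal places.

M(CaTiSiO₅) = 196.025 g/mol; M(SiO2) = 60.083 g/mol.
Moles SiO2 per formula unit = 1 Si ÷ 1 = 1.0000.
SiO2 fraction = (1.0000 × 60.083) / 196.025 = 60.083/196.025 = 0.3065.

30.65 wt%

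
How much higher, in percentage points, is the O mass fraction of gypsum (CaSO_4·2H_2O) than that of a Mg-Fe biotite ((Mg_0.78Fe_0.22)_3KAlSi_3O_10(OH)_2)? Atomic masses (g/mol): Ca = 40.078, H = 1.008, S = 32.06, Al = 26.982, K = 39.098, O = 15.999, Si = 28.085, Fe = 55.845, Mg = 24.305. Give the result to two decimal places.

11.93 percentage points

O in CaSO_4·2H_2O: molar mass 172.164 g/mol; 6×15.999 = 95.994 g → 55.76 wt%.
O in (Mg_0.78Fe_0.22)_3KAlSi_3O_10(OH)_2: molar mass 438.070 g/mol; 12×15.999 = 191.988 g → 43.83 wt%.
Difference = 55.76 − 43.83 = 11.93 percentage points.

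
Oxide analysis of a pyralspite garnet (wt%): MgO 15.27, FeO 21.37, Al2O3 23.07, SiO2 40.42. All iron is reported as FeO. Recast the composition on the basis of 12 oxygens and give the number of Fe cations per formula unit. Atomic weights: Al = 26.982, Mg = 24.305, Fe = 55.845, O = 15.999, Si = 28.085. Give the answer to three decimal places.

15.27 wt% MgO ÷ 40.304 g/mol = 0.37887 mol, giving 0.37887 Mg and 0.37887 O.
21.37 wt% FeO ÷ 71.844 g/mol = 0.29745 mol, giving 0.29745 Fe and 0.29745 O.
23.07 wt% Al2O3 ÷ 101.961 g/mol = 0.22626 mol, giving 0.45252 Al and 0.67878 O.
40.42 wt% SiO2 ÷ 60.083 g/mol = 0.67274 mol, giving 0.67274 Si and 1.34548 O.
Oxygen sums to 2.70058; scaling by 12/2.70058 = 4.44349 puts the formula on 12 O.
Fe: 0.29745 × 4.44349 = 1.322 atoms per formula unit.

1.322 Fe apfu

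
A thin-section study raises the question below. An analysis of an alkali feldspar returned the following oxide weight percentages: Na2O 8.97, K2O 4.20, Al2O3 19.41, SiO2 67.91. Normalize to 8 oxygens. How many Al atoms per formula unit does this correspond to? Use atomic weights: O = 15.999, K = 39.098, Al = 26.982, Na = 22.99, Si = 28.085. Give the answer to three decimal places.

Na2O (M=61.979): mol = 0.14473; Na = 0.28946, O = 0.14473.
K2O (M=94.195): mol = 0.04459; K = 0.08918, O = 0.04459.
Al2O3 (M=101.961): mol = 0.19037; Al = 0.38074, O = 0.57111.
SiO2 (M=60.083): mol = 1.13027; Si = 1.13027, O = 2.26054.
ΣO = 3.02097; factor = 8/ΣO = 2.64816.
Al apfu = 0.38074 × 2.64816 = 1.008.

1.008 Al apfu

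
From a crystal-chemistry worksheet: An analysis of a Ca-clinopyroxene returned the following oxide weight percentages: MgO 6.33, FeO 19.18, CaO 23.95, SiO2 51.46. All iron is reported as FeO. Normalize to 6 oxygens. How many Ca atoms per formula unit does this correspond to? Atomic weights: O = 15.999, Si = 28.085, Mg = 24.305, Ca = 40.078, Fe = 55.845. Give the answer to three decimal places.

MgO (M=40.304): mol = 0.15706; Mg = 0.15706, O = 0.15706.
FeO (M=71.844): mol = 0.26697; Fe = 0.26697, O = 0.26697.
CaO (M=56.077): mol = 0.42709; Ca = 0.42709, O = 0.42709.
SiO2 (M=60.083): mol = 0.85648; Si = 0.85648, O = 1.71296.
ΣO = 2.56408; factor = 6/ΣO = 2.34002.
Ca apfu = 0.42709 × 2.34002 = 0.999.

0.999 Ca apfu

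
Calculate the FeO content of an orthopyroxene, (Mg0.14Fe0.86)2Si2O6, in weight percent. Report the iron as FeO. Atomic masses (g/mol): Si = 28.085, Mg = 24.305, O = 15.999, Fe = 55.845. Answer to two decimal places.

48.46 wt%

Molar mass of (Mg0.14Fe0.86)2Si2O6 = 0.28*24.305 + 1.72*55.845 + 2*28.085 + 6*15.999 = 255.023 g/mol.
Each formula unit contains 1.72 Fe, equivalent to 1.72/1 = 1.7200 mol FeO.
M(FeO) = 1×55.845 + 1×15.999 = 71.844 g/mol.
Mass of FeO per formula unit = 1.7200 × 71.844 = 123.572 g.
FeO wt% = 123.572 / 255.023 × 100 = 48.46%.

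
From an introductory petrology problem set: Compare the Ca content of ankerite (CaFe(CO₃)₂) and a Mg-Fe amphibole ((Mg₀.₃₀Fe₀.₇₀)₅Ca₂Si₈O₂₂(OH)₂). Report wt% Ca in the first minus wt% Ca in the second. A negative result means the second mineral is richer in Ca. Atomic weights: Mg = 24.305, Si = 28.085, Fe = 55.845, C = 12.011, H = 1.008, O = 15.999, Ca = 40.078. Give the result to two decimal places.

9.87 percentage points

First mineral: 40.078 g Ca in 215.939 g formula = 18.56 wt% Ca.
Second mineral: 80.156 g Ca in 922.743 g formula = 8.69 wt% Ca.
18.56% − 8.69% gives a difference of 9.87 percentage points.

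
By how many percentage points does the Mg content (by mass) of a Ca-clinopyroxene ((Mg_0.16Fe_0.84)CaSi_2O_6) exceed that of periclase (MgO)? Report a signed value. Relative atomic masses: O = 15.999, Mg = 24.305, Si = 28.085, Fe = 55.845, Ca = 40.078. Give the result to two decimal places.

Mg in (Mg_0.16Fe_0.84)CaSi_2O_6: molar mass 243.041 g/mol; 0.16×24.305 = 3.889 g → 1.60 wt%.
Mg in MgO: molar mass 40.304 g/mol; 1×24.305 = 24.305 g → 60.30 wt%.
Difference = 1.60 − 60.30 = -58.70 percentage points.

-58.70 percentage points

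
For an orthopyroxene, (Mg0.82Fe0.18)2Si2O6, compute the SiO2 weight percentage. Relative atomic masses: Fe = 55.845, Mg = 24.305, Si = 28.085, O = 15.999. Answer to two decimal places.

56.65 wt%

Molar mass of (Mg0.82Fe0.18)2Si2O6 = 1.64*24.305 + 0.36*55.845 + 2*28.085 + 6*15.999 = 212.128 g/mol.
Each formula unit contains 2 Si, equivalent to 2/1 = 2.0000 mol SiO2.
M(SiO2) = 1×28.085 + 2×15.999 = 60.083 g/mol.
Mass of SiO2 per formula unit = 2.0000 × 60.083 = 120.166 g.
SiO2 wt% = 120.166 / 212.128 × 100 = 56.65%.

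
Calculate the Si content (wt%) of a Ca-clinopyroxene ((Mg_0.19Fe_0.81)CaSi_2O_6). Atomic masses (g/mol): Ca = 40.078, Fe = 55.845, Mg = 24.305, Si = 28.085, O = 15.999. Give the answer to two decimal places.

23.20 wt%

M((Mg_0.19Fe_0.81)CaSi_2O_6) = 242.094 g/mol.
Si contributes 2 × 28.085 = 56.170 g per mole.
56.170/242.094 = 0.2320 → 23.20%.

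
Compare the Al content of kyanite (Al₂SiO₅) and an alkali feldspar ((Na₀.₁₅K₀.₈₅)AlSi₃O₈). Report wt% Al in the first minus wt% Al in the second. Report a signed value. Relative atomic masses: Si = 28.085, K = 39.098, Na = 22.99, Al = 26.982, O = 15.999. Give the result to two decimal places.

First mineral: 53.964 g Al in 162.044 g formula = 33.30 wt% Al.
Second mineral: 26.982 g Al in 275.911 g formula = 9.78 wt% Al.
33.30% − 9.78% gives a difference of 23.52 percentage points.

23.52 percentage points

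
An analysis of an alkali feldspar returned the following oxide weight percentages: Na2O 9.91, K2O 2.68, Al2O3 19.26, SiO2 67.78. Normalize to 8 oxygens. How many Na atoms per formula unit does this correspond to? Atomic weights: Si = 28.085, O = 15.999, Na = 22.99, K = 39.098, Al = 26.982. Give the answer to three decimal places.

0.850 Na apfu

9.91 wt% Na2O ÷ 61.979 g/mol = 0.15989 mol, giving 0.31978 Na and 0.15989 O.
2.68 wt% K2O ÷ 94.195 g/mol = 0.02845 mol, giving 0.05690 K and 0.02845 O.
19.26 wt% Al2O3 ÷ 101.961 g/mol = 0.18890 mol, giving 0.37780 Al and 0.56670 O.
67.78 wt% SiO2 ÷ 60.083 g/mol = 1.12811 mol, giving 1.12811 Si and 2.25622 O.
Oxygen sums to 3.01126; scaling by 8/3.01126 = 2.65670 puts the formula on 8 O.
Na: 0.31978 × 2.65670 = 0.850 atoms per formula unit.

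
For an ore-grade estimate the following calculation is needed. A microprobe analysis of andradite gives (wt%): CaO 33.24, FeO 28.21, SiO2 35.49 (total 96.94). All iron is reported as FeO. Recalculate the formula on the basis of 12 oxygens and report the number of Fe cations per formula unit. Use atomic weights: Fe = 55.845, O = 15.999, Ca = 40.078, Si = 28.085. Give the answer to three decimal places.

CaO: 33.24/56.077 = 0.59276 mol → 0.59276 mol Ca, 0.59276 mol O.
FeO: 28.21/71.844 = 0.39266 mol → 0.39266 mol Fe, 0.39266 mol O.
SiO2: 35.49/60.083 = 0.59068 mol → 0.59068 mol Si, 1.18136 mol O.
Total oxygen = 2.16678 mol. Normalization factor = 12/2.16678 = 5.53817.
Fe per 12 O = 0.39266 × 5.53817 = 2.175.

2.175 Fe apfu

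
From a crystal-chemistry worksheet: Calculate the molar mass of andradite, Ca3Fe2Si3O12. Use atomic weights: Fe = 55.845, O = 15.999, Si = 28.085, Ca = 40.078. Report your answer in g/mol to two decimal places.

The formula mass is the sum 3×40.078 + 2×55.845 + 3×28.085 + 12×15.999.

508.17 g/mol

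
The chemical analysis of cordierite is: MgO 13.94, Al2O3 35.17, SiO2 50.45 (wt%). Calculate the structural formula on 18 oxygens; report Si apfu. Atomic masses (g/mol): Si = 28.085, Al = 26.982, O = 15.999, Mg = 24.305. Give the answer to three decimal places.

MgO (M=40.304): mol = 0.34587; Mg = 0.34587, O = 0.34587.
Al2O3 (M=101.961): mol = 0.34494; Al = 0.68988, O = 1.03482.
SiO2 (M=60.083): mol = 0.83967; Si = 0.83967, O = 1.67934.
ΣO = 3.06003; factor = 18/ΣO = 5.88230.
Si apfu = 0.83967 × 5.88230 = 4.939.

4.939 Si apfu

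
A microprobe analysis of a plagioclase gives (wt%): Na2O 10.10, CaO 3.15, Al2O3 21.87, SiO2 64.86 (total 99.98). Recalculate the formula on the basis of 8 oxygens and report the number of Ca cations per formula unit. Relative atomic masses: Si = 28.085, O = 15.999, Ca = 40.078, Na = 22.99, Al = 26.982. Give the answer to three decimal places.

10.10 wt% Na2O ÷ 61.979 g/mol = 0.16296 mol, giving 0.32592 Na and 0.16296 O.
3.15 wt% CaO ÷ 56.077 g/mol = 0.05617 mol, giving 0.05617 Ca and 0.05617 O.
21.87 wt% Al2O3 ÷ 101.961 g/mol = 0.21449 mol, giving 0.42898 Al and 0.64347 O.
64.86 wt% SiO2 ÷ 60.083 g/mol = 1.07951 mol, giving 1.07951 Si and 2.15902 O.
Oxygen sums to 3.02162; scaling by 8/3.02162 = 2.64759 puts the formula on 8 O.
Ca: 0.05617 × 2.64759 = 0.149 atoms per formula unit.

0.149 Ca apfu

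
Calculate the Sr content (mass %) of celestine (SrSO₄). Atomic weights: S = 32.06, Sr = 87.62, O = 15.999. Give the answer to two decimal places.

47.70 mass %

Molar mass of SrSO₄: 1×87.62 + 1×32.06 + 4×15.999 = 183.676 g/mol.
Mass of Sr per formula unit: 1 × 87.62 = 87.620 g.
Weight fraction Sr = 87.620 / 183.676 = 0.4770.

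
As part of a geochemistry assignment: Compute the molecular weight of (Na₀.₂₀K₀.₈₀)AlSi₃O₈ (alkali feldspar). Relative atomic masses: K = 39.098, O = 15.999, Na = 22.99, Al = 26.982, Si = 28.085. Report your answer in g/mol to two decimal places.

Na: 0.20 × 22.99 = 4.5980
K: 0.80 × 39.098 = 31.2784
Al: 1 × 26.982 = 26.9820
Si: 3 × 28.085 = 84.2550
O: 8 × 15.999 = 127.9920
Summing the contributions gives the formula mass.

275.11 g/mol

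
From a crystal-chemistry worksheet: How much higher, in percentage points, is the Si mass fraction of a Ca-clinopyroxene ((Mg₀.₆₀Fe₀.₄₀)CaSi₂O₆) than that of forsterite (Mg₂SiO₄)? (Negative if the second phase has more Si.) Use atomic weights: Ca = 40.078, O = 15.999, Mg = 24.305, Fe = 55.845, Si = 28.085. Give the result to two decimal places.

Si in (Mg₀.₆₀Fe₀.₄₀)CaSi₂O₆: molar mass 229.163 g/mol; 2×28.085 = 56.170 g → 24.51 wt%.
Si in Mg₂SiO₄: molar mass 140.691 g/mol; 1×28.085 = 28.085 g → 19.96 wt%.
Difference = 24.51 − 19.96 = 4.55 percentage points.

4.55 percentage points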